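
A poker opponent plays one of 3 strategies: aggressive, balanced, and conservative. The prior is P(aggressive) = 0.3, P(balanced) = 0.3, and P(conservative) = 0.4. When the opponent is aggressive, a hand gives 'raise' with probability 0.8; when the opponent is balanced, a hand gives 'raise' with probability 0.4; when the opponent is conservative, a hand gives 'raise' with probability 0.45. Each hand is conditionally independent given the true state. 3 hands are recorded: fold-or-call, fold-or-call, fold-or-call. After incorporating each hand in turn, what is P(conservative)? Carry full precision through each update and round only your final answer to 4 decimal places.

0.4976

After 'fold-or-call': normaliser = 0.2·0.3000 + 0.6·0.3000 + 0.55·0.4000; P(aggressive) ≈ 0.1304, P(balanced) ≈ 0.3913, P(conservative) ≈ 0.4783
After 'fold-or-call': normaliser = 0.2·0.1304 + 0.6·0.3913 + 0.55·0.4783; P(aggressive) ≈ 0.0498, P(balanced) ≈ 0.4481, P(conservative) ≈ 0.5021
After 'fold-or-call': normaliser = 0.2·0.0498 + 0.6·0.4481 + 0.55·0.5021; P(aggressive) ≈ 0.0179, P(balanced) ≈ 0.4845, P(conservative) ≈ 0.4976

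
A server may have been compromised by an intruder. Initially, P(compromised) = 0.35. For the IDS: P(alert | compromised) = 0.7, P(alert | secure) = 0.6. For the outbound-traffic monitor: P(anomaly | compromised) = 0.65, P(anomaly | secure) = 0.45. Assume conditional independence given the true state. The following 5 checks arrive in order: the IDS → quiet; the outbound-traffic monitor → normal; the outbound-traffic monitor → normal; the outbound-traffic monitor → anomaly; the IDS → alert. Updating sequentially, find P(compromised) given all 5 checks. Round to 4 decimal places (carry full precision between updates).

After the IDS='quiet': P(compromised) = 0.3·0.3500 / (0.3·0.3500 + 0.4·0.6500) ≈ 0.2877
After the outbound-traffic monitor='normal': P(compromised) = 0.35·0.2877 / (0.35·0.2877 + 0.55·0.7123) ≈ 0.2045
After the outbound-traffic monitor='normal': P(compromised) = 0.35·0.2045 / (0.35·0.2045 + 0.55·0.7955) ≈ 0.1406
After the outbound-traffic monitor='anomaly': P(compromised) = 0.65·0.1406 / (0.65·0.1406 + 0.45·0.8594) ≈ 0.1911
After the IDS='alert': P(compromised) = 0.7·0.1911 / (0.7·0.1911 + 0.6·0.8089) ≈ 0.2161

0.2161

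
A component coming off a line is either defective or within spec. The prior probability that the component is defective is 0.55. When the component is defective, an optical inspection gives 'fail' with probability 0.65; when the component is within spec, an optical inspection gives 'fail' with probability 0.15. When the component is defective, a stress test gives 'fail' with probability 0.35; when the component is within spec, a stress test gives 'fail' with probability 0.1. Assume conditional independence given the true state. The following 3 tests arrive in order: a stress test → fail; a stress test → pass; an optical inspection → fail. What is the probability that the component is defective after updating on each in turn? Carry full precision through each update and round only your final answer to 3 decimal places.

0.930

After a stress test='fail': P(defective) = 0.35·0.5500 / (0.35·0.5500 + 0.1·0.4500) ≈ 0.8105
After a stress test='pass': P(defective) = 0.65·0.8105 / (0.65·0.8105 + 0.9·0.1895) ≈ 0.7555
After an optical inspection='fail': P(defective) = 0.65·0.7555 / (0.65·0.7555 + 0.15·0.2445) ≈ 0.9305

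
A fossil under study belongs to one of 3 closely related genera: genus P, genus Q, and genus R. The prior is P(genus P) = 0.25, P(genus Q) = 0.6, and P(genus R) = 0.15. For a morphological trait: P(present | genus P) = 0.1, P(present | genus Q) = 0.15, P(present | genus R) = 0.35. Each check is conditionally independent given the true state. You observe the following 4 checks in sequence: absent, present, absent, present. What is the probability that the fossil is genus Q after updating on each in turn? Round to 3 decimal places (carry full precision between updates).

After 'absent': normaliser = 0.9·0.2500 + 0.85·0.6000 + 0.65·0.1500; P(genus P) ≈ 0.2703, P(genus Q) ≈ 0.6126, P(genus R) ≈ 0.1171
After 'present': normaliser = 0.1·0.2703 + 0.15·0.6126 + 0.35·0.1171; P(genus P) ≈ 0.1690, P(genus Q) ≈ 0.5746, P(genus R) ≈ 0.2563
After 'absent': normaliser = 0.9·0.1690 + 0.85·0.5746 + 0.65·0.2563; P(genus P) ≈ 0.1884, P(genus Q) ≈ 0.6051, P(genus R) ≈ 0.2064
After 'present': normaliser = 0.1·0.1884 + 0.15·0.6051 + 0.35·0.2064; P(genus P) ≈ 0.1036, P(genus Q) ≈ 0.4991, P(genus R) ≈ 0.3973

0.499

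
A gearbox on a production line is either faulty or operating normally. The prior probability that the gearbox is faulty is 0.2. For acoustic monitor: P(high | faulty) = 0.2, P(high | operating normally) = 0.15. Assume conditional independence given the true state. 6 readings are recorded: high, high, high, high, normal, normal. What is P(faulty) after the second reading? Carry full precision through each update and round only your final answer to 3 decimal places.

0.308

After 'high': P(faulty) = 0.2·0.2000 / (0.2·0.2000 + 0.15·0.8000) ≈ 0.2500
After 'high': P(faulty) = 0.2·0.2500 / (0.2·0.2500 + 0.15·0.7500) ≈ 0.3077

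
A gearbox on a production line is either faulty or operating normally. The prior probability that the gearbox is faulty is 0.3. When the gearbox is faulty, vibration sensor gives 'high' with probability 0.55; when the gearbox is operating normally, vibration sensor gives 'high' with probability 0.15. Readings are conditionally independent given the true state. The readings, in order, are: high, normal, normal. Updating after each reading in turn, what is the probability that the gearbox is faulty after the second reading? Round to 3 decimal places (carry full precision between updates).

After 'high': P(faulty) = 0.55·0.3000 / (0.55·0.3000 + 0.15·0.7000) ≈ 0.6111
After 'normal': P(faulty) = 0.45·0.6111 / (0.45·0.6111 + 0.85·0.3889) ≈ 0.4541

0.454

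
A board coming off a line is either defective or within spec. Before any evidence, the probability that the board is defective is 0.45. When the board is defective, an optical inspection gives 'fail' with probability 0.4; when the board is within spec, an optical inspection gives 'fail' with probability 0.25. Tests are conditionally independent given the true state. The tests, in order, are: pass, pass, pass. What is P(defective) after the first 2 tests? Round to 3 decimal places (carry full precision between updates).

After 'pass': P(defective) = 0.6·0.4500 / (0.6·0.4500 + 0.75·0.5500) ≈ 0.3956
After 'pass': P(defective) = 0.6·0.3956 / (0.6·0.3956 + 0.75·0.6044) ≈ 0.3437

0.344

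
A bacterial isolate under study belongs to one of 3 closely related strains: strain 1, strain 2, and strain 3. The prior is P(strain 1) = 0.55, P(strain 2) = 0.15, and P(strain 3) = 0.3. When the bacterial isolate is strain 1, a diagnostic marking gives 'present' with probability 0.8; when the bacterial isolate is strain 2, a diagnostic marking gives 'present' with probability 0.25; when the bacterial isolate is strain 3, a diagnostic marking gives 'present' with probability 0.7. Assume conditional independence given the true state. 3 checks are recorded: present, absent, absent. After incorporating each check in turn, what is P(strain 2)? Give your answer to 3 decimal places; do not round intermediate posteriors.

0.366

Each posterior becomes the prior for the next update.
After 'present': normaliser = 0.8·0.5500 + 0.25·0.1500 + 0.7·0.3000; P(strain 1) ≈ 0.6400, P(strain 2) ≈ 0.0545, P(strain 3) ≈ 0.3055
After 'absent': normaliser = 0.2·0.6400 + 0.75·0.0545 + 0.3·0.3055; P(strain 1) ≈ 0.4913, P(strain 2) ≈ 0.1570, P(strain 3) ≈ 0.3517
After 'absent': normaliser = 0.2·0.4913 + 0.75·0.1570 + 0.3·0.3517; P(strain 1) ≈ 0.3056, P(strain 2) ≈ 0.3663, P(strain 3) ≈ 0.3282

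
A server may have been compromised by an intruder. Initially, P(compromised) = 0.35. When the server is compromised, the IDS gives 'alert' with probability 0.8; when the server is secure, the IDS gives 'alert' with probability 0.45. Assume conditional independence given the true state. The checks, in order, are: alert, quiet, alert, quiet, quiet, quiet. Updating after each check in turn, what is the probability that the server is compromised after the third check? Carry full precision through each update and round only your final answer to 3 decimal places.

0.382

Apply Bayes' rule sequentially, carrying P(compromised) forward.
After 'alert': P(compromised) = 0.8·0.3500 / (0.8·0.3500 + 0.45·0.6500) ≈ 0.4891
After 'quiet': P(compromised) = 0.2·0.4891 / (0.2·0.4891 + 0.55·0.5109) ≈ 0.2582
After 'alert': P(compromised) = 0.8·0.2582 / (0.8·0.2582 + 0.45·0.7418) ≈ 0.3823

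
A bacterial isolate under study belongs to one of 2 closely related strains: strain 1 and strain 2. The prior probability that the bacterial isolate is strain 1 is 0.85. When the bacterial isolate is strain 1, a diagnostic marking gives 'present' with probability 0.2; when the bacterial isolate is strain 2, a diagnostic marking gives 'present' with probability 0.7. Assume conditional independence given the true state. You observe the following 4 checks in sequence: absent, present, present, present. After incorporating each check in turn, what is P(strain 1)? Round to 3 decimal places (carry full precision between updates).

After 'absent': P(strain 1) = 0.8·0.8500 / (0.8·0.8500 + 0.3·0.1500) ≈ 0.9379
After 'present': P(strain 1) = 0.2·0.9379 / (0.2·0.9379 + 0.7·0.0621) ≈ 0.8119
After 'present': P(strain 1) = 0.2·0.8119 / (0.2·0.8119 + 0.7·0.1881) ≈ 0.5523
After 'present': P(strain 1) = 0.2·0.5523 / (0.2·0.5523 + 0.7·0.4477) ≈ 0.2606

0.261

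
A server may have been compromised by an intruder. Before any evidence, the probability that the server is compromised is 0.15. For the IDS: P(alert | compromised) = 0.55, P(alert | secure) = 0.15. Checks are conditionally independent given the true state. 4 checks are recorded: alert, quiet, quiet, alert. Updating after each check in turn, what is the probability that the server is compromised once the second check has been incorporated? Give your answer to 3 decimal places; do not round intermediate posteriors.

0.255

After 'alert': P(compromised) = 0.55·0.1500 / (0.55·0.1500 + 0.15·0.8500) ≈ 0.3929
After 'quiet': P(compromised) = 0.45·0.3929 / (0.45·0.3929 + 0.85·0.6071) ≈ 0.2552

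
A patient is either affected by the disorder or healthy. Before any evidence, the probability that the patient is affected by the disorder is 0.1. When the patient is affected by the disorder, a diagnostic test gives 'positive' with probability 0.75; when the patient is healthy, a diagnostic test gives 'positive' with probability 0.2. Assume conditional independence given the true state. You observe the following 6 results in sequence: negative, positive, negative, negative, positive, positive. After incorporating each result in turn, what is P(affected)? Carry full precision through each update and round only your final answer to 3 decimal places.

0.152

After 'negative': P(affected) = 0.25·0.1000 / (0.25·0.1000 + 0.8·0.9000) ≈ 0.0336
After 'positive': P(affected) = 0.75·0.0336 / (0.75·0.0336 + 0.2·0.9664) ≈ 0.1152
After 'negative': P(affected) = 0.25·0.1152 / (0.25·0.1152 + 0.8·0.8848) ≈ 0.0391
After 'negative': P(affected) = 0.25·0.0391 / (0.25·0.0391 + 0.8·0.9609) ≈ 0.0126
After 'positive': P(affected) = 0.75·0.0126 / (0.75·0.0126 + 0.2·0.9874) ≈ 0.0455
After 'positive': P(affected) = 0.75·0.0455 / (0.75·0.0455 + 0.2·0.9545) ≈ 0.1517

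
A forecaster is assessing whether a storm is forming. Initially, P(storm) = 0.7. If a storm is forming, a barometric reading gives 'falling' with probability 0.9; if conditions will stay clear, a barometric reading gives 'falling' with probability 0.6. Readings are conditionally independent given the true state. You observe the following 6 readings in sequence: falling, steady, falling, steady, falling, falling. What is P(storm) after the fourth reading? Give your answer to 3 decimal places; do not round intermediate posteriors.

After 'falling': P(storm) = 0.9·0.7000 / (0.9·0.7000 + 0.6·0.3000) ≈ 0.7778
After 'steady': P(storm) = 0.1·0.7778 / (0.1·0.7778 + 0.4·0.2222) ≈ 0.4667
After 'falling': P(storm) = 0.9·0.4667 / (0.9·0.4667 + 0.6·0.5333) ≈ 0.5676
After 'steady': P(storm) = 0.1·0.5676 / (0.1·0.5676 + 0.4·0.4324) ≈ 0.2471

0.247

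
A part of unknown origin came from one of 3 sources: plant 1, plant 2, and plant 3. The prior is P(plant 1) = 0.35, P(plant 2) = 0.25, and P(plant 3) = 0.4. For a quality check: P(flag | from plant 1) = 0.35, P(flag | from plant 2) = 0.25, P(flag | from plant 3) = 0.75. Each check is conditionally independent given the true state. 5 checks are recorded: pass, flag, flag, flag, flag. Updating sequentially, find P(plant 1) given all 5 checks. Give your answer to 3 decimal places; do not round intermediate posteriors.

Apply Bayes' rule sequentially, carrying P(plant 1) forward.
After 'pass': normaliser = 0.65·0.3500 + 0.75·0.2500 + 0.25·0.4000; P(plant 1) ≈ 0.4417, P(plant 2) ≈ 0.3641, P(plant 3) ≈ 0.1942
After 'flag': normaliser = 0.35·0.4417 + 0.25·0.3641 + 0.75·0.1942; P(plant 1) ≈ 0.3952, P(plant 2) ≈ 0.2326, P(plant 3) ≈ 0.3722
After 'flag': normaliser = 0.35·0.3952 + 0.25·0.2326 + 0.75·0.3722; P(plant 1) ≈ 0.2908, P(plant 2) ≈ 0.1223, P(plant 3) ≈ 0.5869
After 'flag': normaliser = 0.35·0.2908 + 0.25·0.1223 + 0.75·0.5869; P(plant 1) ≈ 0.1778, P(plant 2) ≈ 0.0534, P(plant 3) ≈ 0.7688
After 'flag': normaliser = 0.35·0.1778 + 0.25·0.0534 + 0.75·0.7688; P(plant 1) ≈ 0.0954, P(plant 2) ≈ 0.0205, P(plant 3) ≈ 0.8841

0.095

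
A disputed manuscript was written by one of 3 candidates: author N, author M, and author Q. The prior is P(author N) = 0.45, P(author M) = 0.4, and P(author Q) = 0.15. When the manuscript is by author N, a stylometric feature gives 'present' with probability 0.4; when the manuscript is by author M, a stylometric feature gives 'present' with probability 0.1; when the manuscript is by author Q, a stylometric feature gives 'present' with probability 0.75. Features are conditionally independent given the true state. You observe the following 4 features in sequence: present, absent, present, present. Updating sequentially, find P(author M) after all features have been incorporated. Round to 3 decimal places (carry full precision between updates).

Each posterior becomes the prior for the next update.
After 'present': normaliser = 0.4·0.4500 + 0.1·0.4000 + 0.75·0.1500; P(author N) ≈ 0.5414, P(author M) ≈ 0.1203, P(author Q) ≈ 0.3383
After 'absent': normaliser = 0.6·0.5414 + 0.9·0.1203 + 0.25·0.3383; P(author N) ≈ 0.6275, P(author M) ≈ 0.2092, P(author Q) ≈ 0.1634
After 'present': normaliser = 0.4·0.6275 + 0.1·0.2092 + 0.75·0.1634; P(author N) ≈ 0.6363, P(author M) ≈ 0.0530, P(author Q) ≈ 0.3107
After 'present': normaliser = 0.4·0.6363 + 0.1·0.0530 + 0.75·0.3107; P(author N) ≈ 0.5164, P(author M) ≈ 0.0108, P(author Q) ≈ 0.4728

0.011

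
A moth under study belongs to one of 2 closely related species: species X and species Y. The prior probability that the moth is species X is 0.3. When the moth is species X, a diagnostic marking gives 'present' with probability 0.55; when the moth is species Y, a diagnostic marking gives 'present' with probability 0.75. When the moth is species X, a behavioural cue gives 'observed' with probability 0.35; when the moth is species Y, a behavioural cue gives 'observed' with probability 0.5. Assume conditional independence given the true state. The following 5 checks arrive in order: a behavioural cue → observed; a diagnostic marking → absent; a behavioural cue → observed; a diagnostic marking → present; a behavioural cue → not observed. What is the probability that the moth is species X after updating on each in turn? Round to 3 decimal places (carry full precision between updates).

0.265

After a behavioural cue='observed': P(species X) = 0.35·0.3000 / (0.35·0.3000 + 0.5·0.7000) ≈ 0.2308
After a diagnostic marking='absent': P(species X) = 0.45·0.2308 / (0.45·0.2308 + 0.25·0.7692) ≈ 0.3506
After a behavioural cue='observed': P(species X) = 0.35·0.3506 / (0.35·0.3506 + 0.5·0.6494) ≈ 0.2743
After a diagnostic marking='present': P(species X) = 0.55·0.2743 / (0.55·0.2743 + 0.75·0.7257) ≈ 0.2170
After a behavioural cue='not observed': P(species X) = 0.65·0.2170 / (0.65·0.2170 + 0.5·0.7830) ≈ 0.2649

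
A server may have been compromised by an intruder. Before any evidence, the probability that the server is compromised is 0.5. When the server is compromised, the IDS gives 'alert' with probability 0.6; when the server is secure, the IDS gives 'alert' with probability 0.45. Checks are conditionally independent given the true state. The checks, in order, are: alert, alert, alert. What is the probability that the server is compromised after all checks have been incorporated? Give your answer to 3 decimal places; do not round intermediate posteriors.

Each posterior becomes the prior for the next update.
After 'alert': P(compromised) = 0.6·0.5000 / (0.6·0.5000 + 0.45·0.5000) ≈ 0.5714
After 'alert': P(compromised) = 0.6·0.5714 / (0.6·0.5714 + 0.45·0.4286) ≈ 0.6400
After 'alert': P(compromised) = 0.6·0.6400 / (0.6·0.6400 + 0.45·0.3600) ≈ 0.7033

0.703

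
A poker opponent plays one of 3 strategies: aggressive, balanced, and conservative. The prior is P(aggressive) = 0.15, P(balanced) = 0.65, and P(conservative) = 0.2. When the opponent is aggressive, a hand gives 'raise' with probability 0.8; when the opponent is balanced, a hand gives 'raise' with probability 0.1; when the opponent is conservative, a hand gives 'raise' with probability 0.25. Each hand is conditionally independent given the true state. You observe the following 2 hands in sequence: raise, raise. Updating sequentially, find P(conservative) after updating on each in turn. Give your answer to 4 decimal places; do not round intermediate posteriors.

0.1087

After 'raise': normaliser = 0.8·0.1500 + 0.1·0.6500 + 0.25·0.2000; P(aggressive) ≈ 0.5106, P(balanced) ≈ 0.2766, P(conservative) ≈ 0.2128
After 'raise': normaliser = 0.8·0.5106 + 0.1·0.2766 + 0.25·0.2128; P(aggressive) ≈ 0.8348, P(balanced) ≈ 0.0565, P(conservative) ≈ 0.1087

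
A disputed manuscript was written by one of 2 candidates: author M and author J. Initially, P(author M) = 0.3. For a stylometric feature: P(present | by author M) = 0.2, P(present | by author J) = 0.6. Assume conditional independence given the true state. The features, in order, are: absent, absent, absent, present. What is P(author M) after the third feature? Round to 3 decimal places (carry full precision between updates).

After 'absent': P(author M) = 0.8·0.3000 / (0.8·0.3000 + 0.4·0.7000) ≈ 0.4615
After 'absent': P(author M) = 0.8·0.4615 / (0.8·0.4615 + 0.4·0.5385) ≈ 0.6316
After 'absent': P(author M) = 0.8·0.6316 / (0.8·0.6316 + 0.4·0.3684) ≈ 0.7742

0.774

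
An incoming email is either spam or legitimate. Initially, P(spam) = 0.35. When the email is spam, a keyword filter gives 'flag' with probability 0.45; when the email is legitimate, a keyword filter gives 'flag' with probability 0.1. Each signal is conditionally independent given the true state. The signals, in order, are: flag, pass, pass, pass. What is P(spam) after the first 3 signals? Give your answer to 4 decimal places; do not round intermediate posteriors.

After 'flag': P(spam) = 0.45·0.3500 / (0.45·0.3500 + 0.1·0.6500) ≈ 0.7079
After 'pass': P(spam) = 0.55·0.7079 / (0.55·0.7079 + 0.9·0.2921) ≈ 0.5969
After 'pass': P(spam) = 0.55·0.5969 / (0.55·0.5969 + 0.9·0.4031) ≈ 0.4750

0.4750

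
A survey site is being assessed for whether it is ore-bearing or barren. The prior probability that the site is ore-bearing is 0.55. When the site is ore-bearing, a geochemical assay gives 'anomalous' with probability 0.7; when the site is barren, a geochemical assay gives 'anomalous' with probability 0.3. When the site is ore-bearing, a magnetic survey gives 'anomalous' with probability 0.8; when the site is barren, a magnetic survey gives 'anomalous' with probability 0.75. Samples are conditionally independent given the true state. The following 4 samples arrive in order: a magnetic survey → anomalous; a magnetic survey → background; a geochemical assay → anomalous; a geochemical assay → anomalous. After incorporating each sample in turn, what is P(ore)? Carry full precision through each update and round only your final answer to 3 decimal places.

0.850

After a magnetic survey='anomalous': P(ore) = 0.8·0.5500 / (0.8·0.5500 + 0.75·0.4500) ≈ 0.5659
After a magnetic survey='background': P(ore) = 0.2·0.5659 / (0.2·0.5659 + 0.25·0.4341) ≈ 0.5105
After a geochemical assay='anomalous': P(ore) = 0.7·0.5105 / (0.7·0.5105 + 0.3·0.4895) ≈ 0.7088
After a geochemical assay='anomalous': P(ore) = 0.7·0.7088 / (0.7·0.7088 + 0.3·0.2912) ≈ 0.8503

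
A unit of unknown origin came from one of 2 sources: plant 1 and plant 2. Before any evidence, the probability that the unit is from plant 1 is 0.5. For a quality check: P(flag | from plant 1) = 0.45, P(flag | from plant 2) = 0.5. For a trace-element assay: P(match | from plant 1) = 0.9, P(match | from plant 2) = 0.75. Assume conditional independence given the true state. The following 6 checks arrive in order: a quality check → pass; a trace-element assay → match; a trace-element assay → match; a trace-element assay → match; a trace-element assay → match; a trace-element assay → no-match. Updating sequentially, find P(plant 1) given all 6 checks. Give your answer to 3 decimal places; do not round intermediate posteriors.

0.477

Each posterior becomes the prior for the next update.
After a quality check='pass': P(plant 1) = 0.55·0.5000 / (0.55·0.5000 + 0.5·0.5000) ≈ 0.5238
After a trace-element assay='match': P(plant 1) = 0.9·0.5238 / (0.9·0.5238 + 0.75·0.4762) ≈ 0.5690
After a trace-element assay='match': P(plant 1) = 0.9·0.5690 / (0.9·0.5690 + 0.75·0.4310) ≈ 0.6130
After a trace-element assay='match': P(plant 1) = 0.9·0.6130 / (0.9·0.6130 + 0.75·0.3870) ≈ 0.6553
After a trace-element assay='match': P(plant 1) = 0.9·0.6553 / (0.9·0.6553 + 0.75·0.3447) ≈ 0.6952
After a trace-element assay='no-match': P(plant 1) = 0.1·0.6952 / (0.1·0.6952 + 0.25·0.3048) ≈ 0.4771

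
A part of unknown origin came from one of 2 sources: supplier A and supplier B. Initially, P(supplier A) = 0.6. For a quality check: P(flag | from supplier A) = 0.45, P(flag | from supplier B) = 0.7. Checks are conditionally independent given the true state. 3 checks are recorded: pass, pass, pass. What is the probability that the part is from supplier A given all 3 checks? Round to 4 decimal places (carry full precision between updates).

After 'pass': P(supplier A) = 0.55·0.6000 / (0.55·0.6000 + 0.3·0.4000) ≈ 0.7333
After 'pass': P(supplier A) = 0.55·0.7333 / (0.55·0.7333 + 0.3·0.2667) ≈ 0.8345
After 'pass': P(supplier A) = 0.55·0.8345 / (0.55·0.8345 + 0.3·0.1655) ≈ 0.9024

0.9024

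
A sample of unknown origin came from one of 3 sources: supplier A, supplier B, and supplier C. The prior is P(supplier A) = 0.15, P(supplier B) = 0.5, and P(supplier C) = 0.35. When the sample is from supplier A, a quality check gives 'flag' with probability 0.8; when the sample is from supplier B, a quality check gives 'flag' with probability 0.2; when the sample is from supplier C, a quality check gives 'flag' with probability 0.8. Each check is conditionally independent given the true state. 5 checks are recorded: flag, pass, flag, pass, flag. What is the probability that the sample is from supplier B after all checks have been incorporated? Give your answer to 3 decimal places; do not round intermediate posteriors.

0.200

After 'flag': normaliser = 0.8·0.1500 + 0.2·0.5000 + 0.8·0.3500; P(supplier A) ≈ 0.2400, P(supplier B) ≈ 0.2000, P(supplier C) ≈ 0.5600
After 'pass': normaliser = 0.2·0.2400 + 0.8·0.2000 + 0.2·0.5600; P(supplier A) ≈ 0.1500, P(supplier B) ≈ 0.5000, P(supplier C) ≈ 0.3500
After 'flag': normaliser = 0.8·0.1500 + 0.2·0.5000 + 0.8·0.3500; P(supplier A) ≈ 0.2400, P(supplier B) ≈ 0.2000, P(supplier C) ≈ 0.5600
After 'pass': normaliser = 0.2·0.2400 + 0.8·0.2000 + 0.2·0.5600; P(supplier A) ≈ 0.1500, P(supplier B) ≈ 0.5000, P(supplier C) ≈ 0.3500
After 'flag': normaliser = 0.8·0.1500 + 0.2·0.5000 + 0.8·0.3500; P(supplier A) ≈ 0.2400, P(supplier B) ≈ 0.2000, P(supplier C) ≈ 0.5600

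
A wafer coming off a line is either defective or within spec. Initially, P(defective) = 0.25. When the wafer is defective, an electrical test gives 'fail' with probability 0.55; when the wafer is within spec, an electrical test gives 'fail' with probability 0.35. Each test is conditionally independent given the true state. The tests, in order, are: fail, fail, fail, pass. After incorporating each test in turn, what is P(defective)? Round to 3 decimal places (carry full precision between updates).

0.472

After 'fail': P(defective) = 0.55·0.2500 / (0.55·0.2500 + 0.35·0.7500) ≈ 0.3438
After 'fail': P(defective) = 0.55·0.3438 / (0.55·0.3438 + 0.35·0.6562) ≈ 0.4515
After 'fail': P(defective) = 0.55·0.4515 / (0.55·0.4515 + 0.35·0.5485) ≈ 0.5640
After 'pass': P(defective) = 0.45·0.5640 / (0.45·0.5640 + 0.65·0.4360) ≈ 0.4724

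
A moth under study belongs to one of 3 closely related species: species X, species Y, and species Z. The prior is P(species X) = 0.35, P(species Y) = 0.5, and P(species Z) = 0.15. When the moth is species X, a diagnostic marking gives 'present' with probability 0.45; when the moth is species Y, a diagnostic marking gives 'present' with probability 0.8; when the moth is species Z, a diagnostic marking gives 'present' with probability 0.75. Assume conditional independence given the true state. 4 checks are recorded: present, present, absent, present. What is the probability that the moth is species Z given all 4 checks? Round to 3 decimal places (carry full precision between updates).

0.187

Each posterior becomes the prior for the next update.
After 'present': normaliser = 0.45·0.3500 + 0.8·0.5000 + 0.75·0.1500; P(species X) ≈ 0.2351, P(species Y) ≈ 0.5970, P(species Z) ≈ 0.1679
After 'present': normaliser = 0.45·0.2351 + 0.8·0.5970 + 0.75·0.1679; P(species X) ≈ 0.1491, P(species Y) ≈ 0.6733, P(species Z) ≈ 0.1775
After 'absent': normaliser = 0.55·0.1491 + 0.2·0.6733 + 0.25·0.1775; P(species X) ≈ 0.3142, P(species Y) ≈ 0.5158, P(species Z) ≈ 0.1700
After 'present': normaliser = 0.45·0.3142 + 0.8·0.5158 + 0.75·0.1700; P(species X) ≈ 0.2074, P(species Y) ≈ 0.6055, P(species Z) ≈ 0.1871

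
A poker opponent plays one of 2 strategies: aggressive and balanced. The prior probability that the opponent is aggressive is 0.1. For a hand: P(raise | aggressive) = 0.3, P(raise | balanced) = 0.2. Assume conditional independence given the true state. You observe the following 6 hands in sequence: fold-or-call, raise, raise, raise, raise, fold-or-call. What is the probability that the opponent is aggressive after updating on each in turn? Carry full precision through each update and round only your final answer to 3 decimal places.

Apply Bayes' rule sequentially, carrying P(aggressive) forward.
After 'fold-or-call': P(aggressive) = 0.7·0.1000 / (0.7·0.1000 + 0.8·0.9000) ≈ 0.0886
After 'raise': P(aggressive) = 0.3·0.0886 / (0.3·0.0886 + 0.2·0.9114) ≈ 0.1273
After 'raise': P(aggressive) = 0.3·0.1273 / (0.3·0.1273 + 0.2·0.8727) ≈ 0.1795
After 'raise': P(aggressive) = 0.3·0.1795 / (0.3·0.1795 + 0.2·0.8205) ≈ 0.2471
After 'raise': P(aggressive) = 0.3·0.2471 / (0.3·0.2471 + 0.2·0.7529) ≈ 0.3298
After 'fold-or-call': P(aggressive) = 0.7·0.3298 / (0.7·0.3298 + 0.8·0.6702) ≈ 0.3010

0.301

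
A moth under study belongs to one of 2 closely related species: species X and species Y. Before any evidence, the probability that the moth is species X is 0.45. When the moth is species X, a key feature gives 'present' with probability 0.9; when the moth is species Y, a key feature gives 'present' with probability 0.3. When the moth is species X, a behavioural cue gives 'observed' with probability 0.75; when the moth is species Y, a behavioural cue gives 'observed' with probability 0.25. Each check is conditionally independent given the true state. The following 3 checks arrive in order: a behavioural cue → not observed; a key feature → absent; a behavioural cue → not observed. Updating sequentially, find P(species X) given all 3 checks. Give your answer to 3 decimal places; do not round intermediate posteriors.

After a behavioural cue='not observed': P(species X) = 0.25·0.4500 / (0.25·0.4500 + 0.75·0.5500) ≈ 0.2143
After a key feature='absent': P(species X) = 0.1·0.2143 / (0.1·0.2143 + 0.7·0.7857) ≈ 0.0375
After a behavioural cue='not observed': P(species X) = 0.25·0.0375 / (0.25·0.0375 + 0.75·0.9625) ≈ 0.0128

0.013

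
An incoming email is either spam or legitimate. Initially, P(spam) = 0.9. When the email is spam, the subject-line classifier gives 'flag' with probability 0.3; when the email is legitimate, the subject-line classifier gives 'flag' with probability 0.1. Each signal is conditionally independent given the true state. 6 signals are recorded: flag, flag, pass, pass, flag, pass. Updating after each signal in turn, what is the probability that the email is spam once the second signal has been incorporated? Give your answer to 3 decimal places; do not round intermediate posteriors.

Apply Bayes' rule sequentially, carrying P(spam) forward.
After 'flag': P(spam) = 0.3·0.9000 / (0.3·0.9000 + 0.1·0.1000) ≈ 0.9643
After 'flag': P(spam) = 0.3·0.9643 / (0.3·0.9643 + 0.1·0.0357) ≈ 0.9878

0.988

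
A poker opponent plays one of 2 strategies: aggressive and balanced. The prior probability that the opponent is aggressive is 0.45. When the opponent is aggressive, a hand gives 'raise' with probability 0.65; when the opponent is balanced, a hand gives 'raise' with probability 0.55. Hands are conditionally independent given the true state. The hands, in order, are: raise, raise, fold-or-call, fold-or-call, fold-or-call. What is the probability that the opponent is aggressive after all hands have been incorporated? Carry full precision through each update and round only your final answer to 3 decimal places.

After 'raise': P(aggressive) = 0.65·0.4500 / (0.65·0.4500 + 0.55·0.5500) ≈ 0.4916
After 'raise': P(aggressive) = 0.65·0.4916 / (0.65·0.4916 + 0.55·0.5084) ≈ 0.5333
After 'fold-or-call': P(aggressive) = 0.35·0.5333 / (0.35·0.5333 + 0.45·0.4667) ≈ 0.4706
After 'fold-or-call': P(aggressive) = 0.35·0.4706 / (0.35·0.4706 + 0.45·0.5294) ≈ 0.4087
After 'fold-or-call': P(aggressive) = 0.35·0.4087 / (0.35·0.4087 + 0.45·0.5913) ≈ 0.3497

0.350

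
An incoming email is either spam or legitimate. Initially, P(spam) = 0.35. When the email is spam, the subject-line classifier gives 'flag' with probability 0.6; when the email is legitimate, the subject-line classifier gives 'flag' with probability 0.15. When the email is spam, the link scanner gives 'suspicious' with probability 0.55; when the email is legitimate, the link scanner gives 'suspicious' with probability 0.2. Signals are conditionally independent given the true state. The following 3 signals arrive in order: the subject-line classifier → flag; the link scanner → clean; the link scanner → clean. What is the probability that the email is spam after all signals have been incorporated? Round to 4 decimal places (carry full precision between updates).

After the subject-line classifier='flag': P(spam) = 0.6·0.3500 / (0.6·0.3500 + 0.15·0.6500) ≈ 0.6829
After the link scanner='clean': P(spam) = 0.45·0.6829 / (0.45·0.6829 + 0.8·0.3171) ≈ 0.5478
After the link scanner='clean': P(spam) = 0.45·0.5478 / (0.45·0.5478 + 0.8·0.4522) ≈ 0.4053

0.4053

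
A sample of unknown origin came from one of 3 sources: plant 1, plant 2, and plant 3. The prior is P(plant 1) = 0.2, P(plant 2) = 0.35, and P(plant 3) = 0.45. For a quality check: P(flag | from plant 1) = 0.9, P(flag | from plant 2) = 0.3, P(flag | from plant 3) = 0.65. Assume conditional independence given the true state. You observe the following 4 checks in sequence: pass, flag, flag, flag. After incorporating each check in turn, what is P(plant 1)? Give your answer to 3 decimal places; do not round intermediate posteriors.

0.226

After 'pass': normaliser = 0.1·0.2000 + 0.7·0.3500 + 0.35·0.4500; P(plant 1) ≈ 0.0473, P(plant 2) ≈ 0.5799, P(plant 3) ≈ 0.3728
After 'flag': normaliser = 0.9·0.0473 + 0.3·0.5799 + 0.65·0.3728; P(plant 1) ≈ 0.0928, P(plant 2) ≈ 0.3791, P(plant 3) ≈ 0.5280
After 'flag': normaliser = 0.9·0.0928 + 0.3·0.3791 + 0.65·0.5280; P(plant 1) ≈ 0.1546, P(plant 2) ≈ 0.2104, P(plant 3) ≈ 0.6350
After 'flag': normaliser = 0.9·0.1546 + 0.3·0.2104 + 0.65·0.6350; P(plant 1) ≈ 0.2262, P(plant 2) ≈ 0.1026, P(plant 3) ≈ 0.6711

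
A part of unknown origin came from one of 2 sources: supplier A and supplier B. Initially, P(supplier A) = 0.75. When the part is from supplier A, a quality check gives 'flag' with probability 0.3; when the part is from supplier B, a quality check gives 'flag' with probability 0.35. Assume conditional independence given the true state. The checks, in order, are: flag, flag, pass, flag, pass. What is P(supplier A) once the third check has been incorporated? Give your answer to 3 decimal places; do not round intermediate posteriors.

After 'flag': P(supplier A) = 0.3·0.7500 / (0.3·0.7500 + 0.35·0.2500) ≈ 0.7200
After 'flag': P(supplier A) = 0.3·0.7200 / (0.3·0.7200 + 0.35·0.2800) ≈ 0.6879
After 'pass': P(supplier A) = 0.7·0.6879 / (0.7·0.6879 + 0.65·0.3121) ≈ 0.7036

0.704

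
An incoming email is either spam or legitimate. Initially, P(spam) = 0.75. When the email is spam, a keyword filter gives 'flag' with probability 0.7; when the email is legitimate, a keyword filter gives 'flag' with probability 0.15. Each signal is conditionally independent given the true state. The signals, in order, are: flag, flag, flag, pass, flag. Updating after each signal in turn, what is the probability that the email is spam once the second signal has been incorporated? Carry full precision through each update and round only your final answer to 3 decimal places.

0.985

Each posterior becomes the prior for the next update.
After 'flag': P(spam) = 0.7·0.7500 / (0.7·0.7500 + 0.15·0.2500) ≈ 0.9333
After 'flag': P(spam) = 0.7·0.9333 / (0.7·0.9333 + 0.15·0.0667) ≈ 0.9849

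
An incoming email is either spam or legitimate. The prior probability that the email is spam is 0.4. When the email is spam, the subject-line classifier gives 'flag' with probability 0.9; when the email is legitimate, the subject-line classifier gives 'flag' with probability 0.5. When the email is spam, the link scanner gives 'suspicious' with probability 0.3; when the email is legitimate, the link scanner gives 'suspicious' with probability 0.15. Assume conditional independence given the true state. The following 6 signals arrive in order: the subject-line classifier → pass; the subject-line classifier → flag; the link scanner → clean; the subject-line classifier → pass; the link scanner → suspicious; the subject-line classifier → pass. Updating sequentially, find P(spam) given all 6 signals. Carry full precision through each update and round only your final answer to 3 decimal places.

0.016

After the subject-line classifier='pass': P(spam) = 0.1·0.4000 / (0.1·0.4000 + 0.5·0.6000) ≈ 0.1176
After the subject-line classifier='flag': P(spam) = 0.9·0.1176 / (0.9·0.1176 + 0.5·0.8824) ≈ 0.1935
After the link scanner='clean': P(spam) = 0.7·0.1935 / (0.7·0.1935 + 0.85·0.8065) ≈ 0.1650
After the subject-line classifier='pass': P(spam) = 0.1·0.1650 / (0.1·0.1650 + 0.5·0.8350) ≈ 0.0380
After the link scanner='suspicious': P(spam) = 0.3·0.0380 / (0.3·0.0380 + 0.15·0.9620) ≈ 0.0733
After the subject-line classifier='pass': P(spam) = 0.1·0.0733 / (0.1·0.0733 + 0.5·0.9267) ≈ 0.0156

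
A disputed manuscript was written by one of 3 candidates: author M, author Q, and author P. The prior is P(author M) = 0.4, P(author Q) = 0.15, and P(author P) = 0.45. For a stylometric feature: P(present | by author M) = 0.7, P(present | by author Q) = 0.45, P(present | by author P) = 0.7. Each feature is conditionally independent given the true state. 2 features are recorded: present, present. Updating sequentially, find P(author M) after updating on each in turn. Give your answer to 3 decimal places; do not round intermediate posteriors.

0.439

After 'present': normaliser = 0.7·0.4000 + 0.45·0.1500 + 0.7·0.4500; P(author M) ≈ 0.4226, P(author Q) ≈ 0.1019, P(author P) ≈ 0.4755
After 'present': normaliser = 0.7·0.4226 + 0.45·0.1019 + 0.7·0.4755; P(author M) ≈ 0.4386, P(author Q) ≈ 0.0680, P(author P) ≈ 0.4934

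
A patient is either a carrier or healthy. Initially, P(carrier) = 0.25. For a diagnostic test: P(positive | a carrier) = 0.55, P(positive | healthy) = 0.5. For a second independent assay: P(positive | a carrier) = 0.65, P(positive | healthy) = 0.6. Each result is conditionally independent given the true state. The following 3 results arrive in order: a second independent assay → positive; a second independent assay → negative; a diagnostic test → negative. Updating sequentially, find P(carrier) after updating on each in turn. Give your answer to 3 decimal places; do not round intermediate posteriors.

0.221

Each posterior becomes the prior for the next update.
After a second independent assay='positive': P(carrier) = 0.65·0.2500 / (0.65·0.2500 + 0.6·0.7500) ≈ 0.2653
After a second independent assay='negative': P(carrier) = 0.35·0.2653 / (0.35·0.2653 + 0.4·0.7347) ≈ 0.2401
After a diagnostic test='negative': P(carrier) = 0.45·0.2401 / (0.45·0.2401 + 0.5·0.7599) ≈ 0.2214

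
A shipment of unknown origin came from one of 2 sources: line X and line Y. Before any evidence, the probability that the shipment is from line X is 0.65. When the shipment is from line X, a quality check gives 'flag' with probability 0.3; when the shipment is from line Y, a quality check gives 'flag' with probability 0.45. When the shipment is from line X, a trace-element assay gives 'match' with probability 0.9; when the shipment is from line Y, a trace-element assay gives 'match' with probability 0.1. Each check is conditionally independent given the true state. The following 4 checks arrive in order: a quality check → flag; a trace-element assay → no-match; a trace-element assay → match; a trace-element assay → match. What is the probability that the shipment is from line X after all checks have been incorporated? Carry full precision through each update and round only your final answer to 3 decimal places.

0.918

Apply Bayes' rule sequentially, carrying P(line X) forward.
After a quality check='flag': P(line X) = 0.3·0.6500 / (0.3·0.6500 + 0.45·0.3500) ≈ 0.5532
After a trace-element assay='no-match': P(line X) = 0.1·0.5532 / (0.1·0.5532 + 0.9·0.4468) ≈ 0.1209
After a trace-element assay='match': P(line X) = 0.9·0.1209 / (0.9·0.1209 + 0.1·0.8791) ≈ 0.5532
After a trace-element assay='match': P(line X) = 0.9·0.5532 / (0.9·0.5532 + 0.1·0.4468) ≈ 0.9176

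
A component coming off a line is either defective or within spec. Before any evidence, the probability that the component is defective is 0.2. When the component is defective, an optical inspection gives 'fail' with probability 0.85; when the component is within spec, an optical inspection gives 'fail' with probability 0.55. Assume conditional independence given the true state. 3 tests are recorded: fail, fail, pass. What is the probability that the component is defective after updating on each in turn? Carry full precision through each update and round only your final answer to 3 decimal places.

0.166

After 'fail': P(defective) = 0.85·0.2000 / (0.85·0.2000 + 0.55·0.8000) ≈ 0.2787
After 'fail': P(defective) = 0.85·0.2787 / (0.85·0.2787 + 0.55·0.7213) ≈ 0.3739
After 'pass': P(defective) = 0.15·0.3739 / (0.15·0.3739 + 0.45·0.6261) ≈ 0.1660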